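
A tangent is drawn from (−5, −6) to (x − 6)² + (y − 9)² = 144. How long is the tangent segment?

√202

The centre is (6, 9) and r = 12. The square of the distance from P to the centre is 121 + 225 = 346.
By the tangent–radius right angle, tangent length = √(|PO|² − r²) = √202.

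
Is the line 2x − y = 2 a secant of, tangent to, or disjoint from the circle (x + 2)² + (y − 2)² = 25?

d² = (2·(−2) − 1·2 − (2))²/5 = 64/5; r² = 25.
Since d² < r², the line cuts the circle twice.

secant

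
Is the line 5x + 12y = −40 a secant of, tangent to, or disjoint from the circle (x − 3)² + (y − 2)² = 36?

disjoint

Substituting the line into the circle gives 169x² − 224x + 208 = 0.
Δ = 50176 − 140608 = −90432.
No real roots: the line does not meet the circle.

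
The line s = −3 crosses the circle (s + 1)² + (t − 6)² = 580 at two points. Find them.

The line gives s = −3. Substituting into the circle:
t² − 12t − 540 = 0
t = 30 or t = −18, giving (−3, 30) and (−3, −18).

(−3, −18) and (−3, 30)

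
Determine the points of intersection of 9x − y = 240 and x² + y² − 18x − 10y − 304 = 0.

(26, −6) and (28, 12)

Substitute y = 9x − 240:
82x² − 4428x + 59696 = 0  ⟹  x² − 54x + 728 = 0
x = 28 or x = 26, giving (28, 12) and (26, −6).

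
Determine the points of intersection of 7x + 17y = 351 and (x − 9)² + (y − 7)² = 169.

From the line, y = (351 − 7x)/17. Substituting:
338x² − 8450x + 28392 = 0  ⟹  x² − 25x + 84 = 0
x = 21 or x = 4, giving (21, 12) and (4, 19).

(4, 19) and (21, 12)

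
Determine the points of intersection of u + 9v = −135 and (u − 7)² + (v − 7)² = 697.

(−9, −14) and (18, −17)

Express v = (−135 − u)/9 and substitute into the circle:
82u² − 738u − 13284 = 0  ⟹  u² − 9u − 162 = 0
u = 18 or u = −9, giving (18, −17) and (−9, −14).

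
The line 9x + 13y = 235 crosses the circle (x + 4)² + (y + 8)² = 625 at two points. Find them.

Express y = (235 − 9x)/13 and substitute into the circle:
250x² − 4750x + 12000 = 0  ⟹  x² − 19x + 48 = 0
x = 16 or x = 3, giving (16, 7) and (3, 16).

(3, 16) and (16, 7)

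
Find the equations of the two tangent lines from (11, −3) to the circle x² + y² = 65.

7x + 4y = 65 and 4x − 7y = 65

Write the tangent as mx − y + (−3 − m·(11)) = 0 and set its distance from the centre to √65:
(−11m − (3))² = 65(m² + 1)
28m² + 33m − 28 = 0, so m = −7/4 or m = 4/7.
Through (11, −3) these give 7x + 4y = 65 and 4x − 7y = 65.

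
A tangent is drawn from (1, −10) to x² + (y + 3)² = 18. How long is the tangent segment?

The centre is (0, −3) and r = 3√2. The square of the distance from P to the centre is 1 + 49 = 50.
The tangent meets the radius at right angles, so tangent² = |PO|² − r² = 50 − 18 = 32.

4√2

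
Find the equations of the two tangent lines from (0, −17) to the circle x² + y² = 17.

4x − y = 17 and 4x + y = −17

Write the tangent as mx − y + (−17 − m·(0)) = 0 and set its distance from the centre to √17:
(0m − (17))² = 17(m² + 1)
m² − 16 = 0, so m = 4 or m = −4.
Through (0, −17) these give 4x − y = 17 and 4x + y = −17.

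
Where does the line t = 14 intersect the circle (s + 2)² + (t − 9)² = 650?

Express t = 14 and substitute into the circle:
s² + 4s − 621 = 0
s = 23 or s = −27, giving (23, 14) and (−27, 14).

(−27, 14) and (23, 14)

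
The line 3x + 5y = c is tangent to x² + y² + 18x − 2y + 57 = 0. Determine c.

Tangency holds when the distance from the centre (−9, 1) to the line equals the radius 5:
|3·(−9) + 5·1 − c| / √34 = 5
|c − (−22)| = 5√34.

c = −22 ± 5√34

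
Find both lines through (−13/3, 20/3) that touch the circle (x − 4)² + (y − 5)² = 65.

Write the tangent as mx − y + (20/3 − m·(−13/3)) = 0 and set its distance from the centre to √65:
(25/3m − (−5/3))² = 65(m² + 1)
4m² + 25m − 56 = 0, so m = −8 or m = 7/4.
Through (−13/3, 20/3) these give 8x + y = −28 and 7x − 4y = −57.

8x + y = −28 and 7x − 4y = −57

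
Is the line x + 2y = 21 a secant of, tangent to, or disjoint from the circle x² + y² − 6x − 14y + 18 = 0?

Centre (3, 7), r² = 40. Distance² from centre to line = (−4)²/5 = 16/5.
Since d² < r², the line cuts the circle twice.

secant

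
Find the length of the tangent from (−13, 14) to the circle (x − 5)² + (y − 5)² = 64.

√341

With centre O = (5, 5), |OP|² = 405 and r² = 64.
The tangent meets the radius at right angles, so tangent² = |PO|² − r² = 405 − 64 = 341.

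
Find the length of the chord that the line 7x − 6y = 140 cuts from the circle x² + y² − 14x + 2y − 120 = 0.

2√85

From the line, y = (−140 + 7x)/6. Substituting:
85x² − 2380x + 13600 = 0  ⟹  x² − 28x + 160 = 0
x = 20 or x = 8, giving (20, 0) and (8, −14).
|(20, 0) − (8, −14)| = √((12)² + (14)²) = 2√85.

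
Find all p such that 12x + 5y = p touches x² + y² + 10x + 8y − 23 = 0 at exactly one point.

The line touches the circle iff its distance from (−5, −4) is 8:
|12·(−5) + 5·(−4) − p| / √169 = 8
|p − (−80)| = 8·13, so p = 24 or p = −184.

p = −184 or p = 24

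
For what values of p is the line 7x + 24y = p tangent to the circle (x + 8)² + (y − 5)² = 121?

p = −211 or p = 339

Tangency holds when the distance from the centre (−8, 5) to the line equals the radius 11:
|7·(−8) + 24·5 − p| / √625 = 11
|p − (64)| = 11·25, so p = 339 or p = −211.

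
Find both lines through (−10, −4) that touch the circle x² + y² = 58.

Write the tangent as mx − y + (−4 − m·(−10)) = 0 and set its distance from the centre to √58:
(10m − (4))² = 58(m² + 1)
21m² − 40m − 21 = 0, so m = −3/7 or m = 7/3.
With m = −3/7: 3x + 7y = −58. With m = 7/3: 7x − 3y = −58.

3x + 7y = −58 and 7x − 3y = −58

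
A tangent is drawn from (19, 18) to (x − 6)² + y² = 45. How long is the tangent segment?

8√7

With centre O = (6, 0), |OP|² = 493 and r² = 45.
By the tangent–radius right angle, tangent length = √(|PO|² − r²) = √448 = 8√7.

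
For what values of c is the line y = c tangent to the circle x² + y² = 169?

Tangency holds when the distance from the centre (0, 0) to the line equals the radius 13:
|0·0 + 1·0 − c| / √1 = 13
|c| = 13, so c = 13 or c = −13.

c = −13 or c = 13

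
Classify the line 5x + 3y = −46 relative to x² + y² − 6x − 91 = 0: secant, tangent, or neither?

Substituting the line into the circle gives 34x² + 406x + 1297 = 0.
Discriminant = (406)² − 4·34·(1297) = −11556 < 0.
No real roots: the line does not meet the circle.

neither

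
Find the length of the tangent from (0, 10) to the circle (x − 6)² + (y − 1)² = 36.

Centre (6, 1), r² = 36. |PO|² = (−6)² + (9)² = 117.
By the tangent–radius right angle, tangent length = √(|PO|² − r²) = √81 = 9.

9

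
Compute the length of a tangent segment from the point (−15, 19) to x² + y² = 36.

5√22

Centre (0, 0), r² = 36. |PO|² = (−15)² + (19)² = 586.
The tangent meets the radius at right angles, so tangent² = |PO|² − r² = 586 − 36 = 550.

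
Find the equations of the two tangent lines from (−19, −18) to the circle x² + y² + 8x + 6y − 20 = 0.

x − 2y = 17 and 2x − y = −20

Let a tangent through (−19, −18) have slope m. Its distance from (−4, −3) must equal 3√5:
(15m − (15))² = 45(m² + 1)
2m² − 5m + 2 = 0, so m = 1/2 or m = 2.
With m = 1/2: x − 2y = 17. With m = 2: 2x − y = −20.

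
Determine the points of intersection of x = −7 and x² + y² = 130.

(−7, −9) and (−7, 9)

The line gives x = −7. Substituting into the circle:
y² − 81 = 0
y = 9 or y = −9, giving (−7, 9) and (−7, −9).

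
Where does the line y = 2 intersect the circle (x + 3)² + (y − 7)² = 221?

(−17, 2) and (11, 2)

From the line, y = 2. Substituting:
x² + 6x − 187 = 0
x = 11 or x = −17, giving (11, 2) and (−17, 2).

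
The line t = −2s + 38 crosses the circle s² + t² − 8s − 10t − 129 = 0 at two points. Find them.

(11, 16) and (17, 4)

Substitute t = −2s + 38:
5s² − 140s + 935 = 0  ⟹  s² − 28s + 187 = 0
s = 17 or s = 11, giving (17, 4) and (11, 16).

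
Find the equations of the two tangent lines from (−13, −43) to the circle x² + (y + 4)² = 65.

Let a tangent through (−13, −43) have slope m. Its distance from (0, −4) must equal √65:
[m·(13) − (39)]² = 65(m² + 1)
4m² − 39m + 56 = 0, so m = 7/4 or m = 8.
Through (−13, −43) these give 7x − 4y = 81 and 8x − y = −61.

7x − 4y = 81 and 8x − y = −61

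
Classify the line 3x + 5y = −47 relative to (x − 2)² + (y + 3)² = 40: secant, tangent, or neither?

neither

Substituting the line into the circle gives 34x² + 92x + 124 = 0.
Discriminant = (92)² − 4·34·(124) = −8400 < 0.
No real roots: the line does not meet the circle.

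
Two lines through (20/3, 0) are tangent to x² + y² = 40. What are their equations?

3x + y = 20 and 3x − y = 20

A line y − (0) = m(x − (20/3)) is tangent when its distance from (0, 0) is 2√10:
[m·(−20/3) − (0)]² = 40(m² + 1)
m² − 9 = 0, so m = −3 or m = 3.
Through (20/3, 0) these give 3x + y = 20 and 3x − y = 20.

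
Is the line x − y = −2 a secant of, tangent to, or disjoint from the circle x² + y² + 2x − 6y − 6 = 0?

Substituting the line into the circle gives 2x² − 14 = 0.
Δ = 0 − (−112) = 112.
Two real roots: the line is a secant.

secant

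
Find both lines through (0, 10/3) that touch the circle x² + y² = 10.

Let a tangent through (0, 10/3) have slope m. Its distance from (0, 0) must equal √10:
[m·(0) − (−10/3)]² = 10(m² + 1)
9m² − 1 = 0, so m = 1/3 or m = −1/3.
Through (0, 10/3) these give x − 3y = −10 and x + 3y = 10.

x − 3y = −10 and x + 3y = 10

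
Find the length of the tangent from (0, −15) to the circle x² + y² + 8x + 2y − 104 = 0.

√91

The centre is (−4, −1) and r = 11. The square of the distance from P to the centre is 16 + 196 = 212.
The tangent meets the radius at right angles, so tangent² = |PO|² − r² = 212 − 121 = 91.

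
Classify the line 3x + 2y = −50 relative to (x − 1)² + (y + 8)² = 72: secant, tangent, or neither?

neither

Substituting the line into the circle gives 13x² + 196x + 872 = 0.
Discriminant = (196)² − 4·13·(872) = −6928 < 0.
No real roots: the line does not meet the circle.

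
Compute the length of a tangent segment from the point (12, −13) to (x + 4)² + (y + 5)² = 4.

With centre O = (−4, −5), |OP|² = 320 and r² = 4.
The tangent meets the radius at right angles, so tangent² = |PO|² − r² = 320 − 4 = 316.

2√79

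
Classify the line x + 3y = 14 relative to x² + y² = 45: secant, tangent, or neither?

secant

Centre (0, 0), r² = 45. Distance² from centre to line = (−14)²/10 = 98/5.
Since d² < r², the line cuts the circle twice.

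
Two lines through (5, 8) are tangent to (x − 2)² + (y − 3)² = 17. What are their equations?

x − 4y = −27 and 4x + y = 28

Let a tangent through (5, 8) have slope m. Its distance from (2, 3) must equal √17:
(−3m − (−5))² = 17(m² + 1)
4m² + 15m − 4 = 0, so m = 1/4 or m = −4.
With m = 1/4: x − 4y = −27. With m = −4: 4x + y = 28.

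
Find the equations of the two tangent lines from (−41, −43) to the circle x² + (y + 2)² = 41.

A line y − (−43) = m(x − (−41)) is tangent when its distance from (0, −2) is √41:
(41m − (41))² = 41(m² + 1)
20m² − 41m + 20 = 0, so m = 5/4 or m = 4/5.
Through (−41, −43) these give 5x − 4y = −33 and 4x − 5y = 51.

5x − 4y = −33 and 4x − 5y = 51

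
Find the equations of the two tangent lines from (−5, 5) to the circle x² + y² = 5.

Let a tangent through (−5, 5) have slope m. Its distance from (0, 0) must equal √5:
(5m − (−5))² = 5(m² + 1)
2m² + 5m + 2 = 0, so m = −2 or m = −1/2.
With m = −2: 2x + y = −5. With m = −1/2: x + 2y = 5.

2x + y = −5 and x + 2y = 5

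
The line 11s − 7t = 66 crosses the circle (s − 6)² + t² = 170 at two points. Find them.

(−1, −11) and (13, 11)

Substitute t = (−66 + 11s)/7:
170s² − 2040s − 2210 = 0  ⟹  s² − 12s − 13 = 0
s = 13 or s = −1, giving (13, 11) and (−1, −11).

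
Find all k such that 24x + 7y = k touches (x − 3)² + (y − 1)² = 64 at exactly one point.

k = −121 or k = 279

Tangency holds when the distance from the centre (3, 1) to the line equals the radius 8:
|24·3 + 7·1 − k| / √625 = 8
|k − (79)| = 8·25, so k = 279 or k = −121.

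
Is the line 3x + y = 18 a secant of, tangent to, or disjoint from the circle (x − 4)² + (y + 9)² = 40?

secant

Centre (4, −9), r² = 40. Distance² from centre to line = (−15)²/10 = 45/2.
Since d² < r², the line cuts the circle twice.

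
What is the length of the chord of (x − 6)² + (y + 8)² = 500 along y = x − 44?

The distance from (6, −8) to the line is 30/√2, and r² = 500.
Chord = 2√(r² − d²) = 2·√(50) = 10√2.

10√2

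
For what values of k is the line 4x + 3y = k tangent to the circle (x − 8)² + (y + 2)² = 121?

The line touches the circle iff its distance from (8, −2) is 11:
|4·8 + 3·(−2) − k| / √25 = 11
|k − (26)| = 11·5, so k = 81 or k = −29.

k = −29 or k = 81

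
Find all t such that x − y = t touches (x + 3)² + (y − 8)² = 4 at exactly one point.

t = −11 ± 2√2

Tangency holds when the distance from the centre (−3, 8) to the line equals the radius 2:
|1·(−3) − 1·8 − t| / √2 = 2
|t − (−11)| = 2√2.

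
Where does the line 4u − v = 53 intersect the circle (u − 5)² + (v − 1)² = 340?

From the line, v = 4u − 53. Substituting:
17u² − 442u + 2601 = 0  ⟹  u² − 26u + 153 = 0
u = 17 or u = 9, giving (17, 15) and (9, −17).

(9, −17) and (17, 15)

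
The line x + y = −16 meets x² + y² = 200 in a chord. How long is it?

12√2

Substitute y = −x − 16:
2x² + 32x + 56 = 0  ⟹  x² + 16x + 28 = 0
x = −2 or x = −14, giving (−2, −14) and (−14, −2).
|(−2, −14) − (−14, −2)| = √((12)² + (−12)²) = 12√2.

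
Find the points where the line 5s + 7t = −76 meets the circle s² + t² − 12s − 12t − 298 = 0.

From the line, t = (−76 − 5s)/7. Substituting:
74s² + 592s − 2442 = 0  ⟹  s² + 8s − 33 = 0
s = 3 or s = −11, giving (3, −13) and (−11, −3).

(−11, −3) and (3, −13)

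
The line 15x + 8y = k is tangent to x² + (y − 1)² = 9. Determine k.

k = −43 or k = 59

For a tangent, require d(centre, line) = r = 3.
|15·0 + 8·1 − k| / √289 = 3
|k − (8)| = 3·17, so k = 59 or k = −43.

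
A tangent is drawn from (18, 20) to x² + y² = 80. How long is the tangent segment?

2√161

Centre (0, 0), r² = 80. |PO|² = (18)² + (20)² = 724.
The tangent meets the radius at right angles, so tangent² = |PO|² − r² = 724 − 80 = 644.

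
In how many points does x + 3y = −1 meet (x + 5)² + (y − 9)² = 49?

0

Substituting the line into the circle gives 10x² + 146x + 568 = 0.
Δ = 21316 − 22720 = −1404.
No real roots: the line does not meet the circle.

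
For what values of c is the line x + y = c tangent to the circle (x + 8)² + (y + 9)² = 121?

c = −17 ± 11√2

For a tangent, require d(centre, line) = r = 11.
|1·(−8) + 1·(−9) − c| / √2 = 11
|c − (−17)| = 11√2.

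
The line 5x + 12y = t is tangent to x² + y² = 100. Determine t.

t = −130 or t = 130

Tangency holds when the distance from the centre (0, 0) to the line equals the radius 10:
|5·0 + 12·0 − t| / √169 = 10
|t| = 10·13, so t = 130 or t = −130.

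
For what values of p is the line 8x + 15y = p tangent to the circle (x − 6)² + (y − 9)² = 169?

p = −38 or p = 404

For a tangent, require d(centre, line) = r = 13.
|8·6 + 15·9 − p| / √289 = 13
|p − (183)| = 13·17, so p = 404 or p = −38.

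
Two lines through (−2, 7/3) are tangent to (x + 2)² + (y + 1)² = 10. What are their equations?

Let a tangent through (−2, 7/3) have slope m. Its distance from (−2, −1) must equal √10:
(0m − (−10/3))² = 10(m² + 1)
9m² − 1 = 0, so m = 1/3 or m = −1/3.
Through (−2, 7/3) these give x − 3y = −9 and x + 3y = 5.

x − 3y = −9 and x + 3y = 5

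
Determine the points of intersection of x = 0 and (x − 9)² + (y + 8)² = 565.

The line gives x = 0. Substituting into the circle:
y² + 16y − 420 = 0
y = 14 or y = −30, giving (0, 14) and (0, −30).

(0, −30) and (0, 14)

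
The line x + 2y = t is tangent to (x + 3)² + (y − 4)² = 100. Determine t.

t = 5 ± 10√5

Tangency holds when the distance from the centre (−3, 4) to the line equals the radius 10:
|1·(−3) + 2·4 − t| / √5 = 10
|t − (5)| = 10√5.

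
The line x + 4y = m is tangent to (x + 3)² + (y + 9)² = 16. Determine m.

The line touches the circle iff its distance from (−3, −9) is 4:
|1·(−3) + 4·(−9) − m| / √17 = 4
|m − (−39)| = 4√17.

m = −39 ± 4√17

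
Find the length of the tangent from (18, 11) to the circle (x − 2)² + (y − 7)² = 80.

8√3

The centre is (2, 7) and r = 4√5. The square of the distance from P to the centre is 256 + 16 = 272.
By the tangent–radius right angle, tangent length = √(|PO|² − r²) = √192 = 8√3.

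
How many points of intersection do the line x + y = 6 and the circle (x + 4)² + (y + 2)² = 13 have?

0

d² = (1·(−4) + 1·(−2) − (6))²/2 = 72; r² = 13.
Since d² > r², the line lies outside the circle.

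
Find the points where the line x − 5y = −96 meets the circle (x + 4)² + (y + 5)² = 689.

Express y = (96 + x)/5 and substitute into the circle:
26x² + 442x − 2184 = 0  ⟹  x² + 17x − 84 = 0
x = 4 or x = −21, giving (4, 20) and (−21, 15).

(−21, 15) and (4, 20)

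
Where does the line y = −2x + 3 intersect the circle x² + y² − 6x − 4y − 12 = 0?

Express y = −2x + 3 and substitute into the circle:
5x² − 10x − 15 = 0  ⟹  x² − 2x − 3 = 0
x = 3 or x = −1, giving (3, −3) and (−1, 5).

(−1, 5) and (3, −3)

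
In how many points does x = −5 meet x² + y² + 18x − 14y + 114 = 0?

Centre (−9, 7), r² = 16. Distance² from centre to line = (−4)² = 16.
Since d² = r², the line is tangent.

1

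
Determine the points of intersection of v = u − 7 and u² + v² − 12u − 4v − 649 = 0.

(−11, −18) and (26, 19)

From the line, v = u − 7. Substituting:
2u² − 30u − 572 = 0  ⟹  u² − 15u − 286 = 0
u = 26 or u = −11, giving (26, 19) and (−11, −18).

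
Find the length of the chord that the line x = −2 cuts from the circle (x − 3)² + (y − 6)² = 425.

40

The line gives x = −2. Substituting into the circle:
y² − 12y − 364 = 0
y = 26 or y = −14, giving (−2, 26) and (−2, −14).
|(−2, 26) − (−2, −14)| = √((0)² + (40)²) = 40.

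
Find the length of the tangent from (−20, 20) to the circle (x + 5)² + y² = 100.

With centre O = (−5, 0), |OP|² = 625 and r² = 100.
By the tangent–radius right angle, tangent length = √(|PO|² − r²) = √525 = 5√21.

5√21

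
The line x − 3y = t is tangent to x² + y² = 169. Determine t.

t = ±13√10

For a tangent, require d(centre, line) = r = 13.
|1·0 − 3·0 − t| / √10 = 13
|t| = 13√10.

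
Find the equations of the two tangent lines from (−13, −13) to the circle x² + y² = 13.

3x − 2y = −13 and 2x − 3y = 13

A line y − (−13) = m(x − (−13)) is tangent when its distance from (0, 0) is √13:
(13m − (13))² = 13(m² + 1)
6m² − 13m + 6 = 0, so m = 3/2 or m = 2/3.
Through (−13, −13) these give 3x − 2y = −13 and 2x − 3y = 13.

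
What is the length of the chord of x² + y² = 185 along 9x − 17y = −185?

√370

Centre (0, 0), r² = 185. Perpendicular distance d from centre to line = |185| / √370 = 185/√370.
Half the chord is √(r² − d²) = √(185/2), so the full chord is √370.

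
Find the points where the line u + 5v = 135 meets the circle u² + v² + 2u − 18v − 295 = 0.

Substitute v = (135 − u)/5:
26u² − 130u − 1300 = 0  ⟹  u² − 5u − 50 = 0
u = 10 or u = −5, giving (10, 25) and (−5, 28).

(−5, 28) and (10, 25)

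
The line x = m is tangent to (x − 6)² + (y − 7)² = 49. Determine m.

m = −1 or m = 13

For a tangent, require d(centre, line) = r = 7.
|1·6 + 0·7 − m| / √1 = 7
|m − (6)| = 7, so m = 13 or m = −1.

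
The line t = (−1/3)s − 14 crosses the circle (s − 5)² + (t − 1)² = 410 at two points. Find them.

(−12, −10) and (12, −18)

Express t = (−42 − s)/3 and substitute into the circle:
10s² − 1440 = 0  ⟹  s² − 144 = 0
s = 12 or s = −12, giving (12, −18) and (−12, −10).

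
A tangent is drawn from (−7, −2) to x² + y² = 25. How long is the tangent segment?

2√7

Centre (0, 0), r² = 25. |PO|² = (−7)² + (−2)² = 53.
By the tangent–radius right angle, tangent length = √(|PO|² − r²) = √28 = 2√7.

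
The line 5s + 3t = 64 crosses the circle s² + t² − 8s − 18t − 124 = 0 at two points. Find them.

Substitute t = (64 − 5s)/3:
34s² − 442s − 476 = 0  ⟹  s² − 13s − 14 = 0
s = 14 or s = −1, giving (14, −2) and (−1, 23).

(−1, 23) and (14, −2)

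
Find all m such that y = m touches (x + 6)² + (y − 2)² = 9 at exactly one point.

For a tangent, require d(centre, line) = r = 3.
|0·(−6) + 1·2 − m| / √1 = 3
|m − (2)| = 3, so m = 5 or m = −1.

m = −1 or m = 5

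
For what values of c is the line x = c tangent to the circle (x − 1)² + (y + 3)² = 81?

For a tangent, require d(centre, line) = r = 9.
|1·1 + 0·(−3) − c| / √1 = 9
|c − (1)| = 9, so c = 10 or c = −8.

c = −8 or c = 10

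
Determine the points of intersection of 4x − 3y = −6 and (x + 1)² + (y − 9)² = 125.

(−3, −2) and (9, 14)

Substitute y = (6 + 4x)/3:
25x² − 150x − 675 = 0  ⟹  x² − 6x − 27 = 0
x = 9 or x = −3, giving (9, 14) and (−3, −2).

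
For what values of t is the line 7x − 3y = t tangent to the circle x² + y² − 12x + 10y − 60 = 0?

For a tangent, require d(centre, line) = r = 11.
|7·6 − 3·(−5) − t| / √58 = 11
|t − (57)| = 11√58.

t = 57 ± 11√58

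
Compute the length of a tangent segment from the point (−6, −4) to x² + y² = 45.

√7

With centre O = (0, 0), |OP|² = 52 and r² = 45.
Power of the point: PT² = |PO|² − r² = 7, so PT = √7.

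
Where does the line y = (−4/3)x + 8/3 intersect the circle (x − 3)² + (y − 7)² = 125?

Express y = (8 − 4x)/3 and substitute into the circle:
25x² + 50x − 875 = 0  ⟹  x² + 2x − 35 = 0
x = 5 or x = −7, giving (5, −4) and (−7, 12).

(−7, 12) and (5, −4)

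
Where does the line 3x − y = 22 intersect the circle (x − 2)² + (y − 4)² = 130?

(5, −7) and (11, 11)

Substitute y = 3x − 22:
10x² − 160x + 550 = 0  ⟹  x² − 16x + 55 = 0
x = 11 or x = 5, giving (11, 11) and (5, −7).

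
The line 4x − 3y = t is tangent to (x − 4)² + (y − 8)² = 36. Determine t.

t = −38 or t = 22

Tangency holds when the distance from the centre (4, 8) to the line equals the radius 6:
|4·4 − 3·8 − t| / √25 = 6
|t − (−8)| = 6·5, so t = 22 or t = −38.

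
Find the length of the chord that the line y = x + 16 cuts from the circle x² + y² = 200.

12√2

The distance from (0, 0) to the line is 16/√2, and r² = 200.
Chord = 2√(r² − d²) = 2·√(72) = 12√2.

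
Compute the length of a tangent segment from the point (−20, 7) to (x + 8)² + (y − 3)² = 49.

With centre O = (−8, 3), |OP|² = 160 and r² = 49.
The tangent meets the radius at right angles, so tangent² = |PO|² − r² = 160 − 49 = 111.

√111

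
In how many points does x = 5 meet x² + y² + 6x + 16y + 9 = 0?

Substituting the line into the circle gives y² + 16y + 64 = 0.
Δ = 256 − 256 = 0.
A repeated root: the line is tangent.

1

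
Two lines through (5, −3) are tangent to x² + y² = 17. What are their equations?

A line y − (−3) = m(x − (5)) is tangent when its distance from (0, 0) is √17:
[m·(−5) − (3)]² = 17(m² + 1)
4m² + 15m − 4 = 0, so m = −4 or m = 1/4.
Through (5, −3) these give 4x + y = 17 and x − 4y = 17.

4x + y = 17 and x − 4y = 17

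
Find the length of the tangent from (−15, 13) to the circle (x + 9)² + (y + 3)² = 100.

8√3

Centre (−9, −3), r² = 100. |PO|² = (−6)² + (16)² = 292.
Power of the point: PT² = |PO|² − r² = 192, so PT = 8√3.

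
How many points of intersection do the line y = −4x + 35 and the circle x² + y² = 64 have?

0

Substituting the line into the circle gives 17x² − 280x + 1161 = 0.
Discriminant = (−280)² − 4·17·(1161) = −548 < 0.
No real roots: the line does not meet the circle.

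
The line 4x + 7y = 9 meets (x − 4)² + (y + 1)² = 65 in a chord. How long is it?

Express y = (9 − 4x)/7 and substitute into the circle:
65x² − 520x − 2145 = 0  ⟹  x² − 8x − 33 = 0
x = 11 or x = −3, giving (11, −5) and (−3, 3).
Chord length = distance between (11, −5) and (−3, 3) = √260 = 2√65.

2√65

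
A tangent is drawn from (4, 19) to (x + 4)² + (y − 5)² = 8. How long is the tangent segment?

Centre (−4, 5), r² = 8. |PO|² = (8)² + (14)² = 260.
Power of the point: PT² = |PO|² − r² = 252, so PT = 6√7.

6√7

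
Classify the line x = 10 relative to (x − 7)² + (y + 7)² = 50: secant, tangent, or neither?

Centre (7, −7), r² = 50. Distance² from centre to line = (−3)² = 9.
Since d² < r², the line cuts the circle twice.

secant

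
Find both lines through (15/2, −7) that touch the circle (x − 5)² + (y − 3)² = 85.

Write the tangent as mx − y + (−7 − m·(15/2)) = 0 and set its distance from the centre to √85:
[m·(−5/2) − (10)]² = 85(m² + 1)
63m² − 40m − 12 = 0, so m = −2/9 or m = 6/7.
With m = −2/9: 2x + 9y = −48. With m = 6/7: 6x − 7y = 94.

2x + 9y = −48 and 6x − 7y = 94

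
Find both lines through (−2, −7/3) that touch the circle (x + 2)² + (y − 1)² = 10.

A line y − (−7/3) = m(x − (−2)) is tangent when its distance from (−2, 1) is √10:
(0m − (10/3))² = 10(m² + 1)
9m² − 1 = 0, so m = 1/3 or m = −1/3.
Through (−2, −7/3) these give x − 3y = 5 and x + 3y = −9.

x − 3y = 5 and x + 3y = −9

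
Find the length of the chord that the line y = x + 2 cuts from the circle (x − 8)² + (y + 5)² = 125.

The distance from (8, −5) to the line is 15/√2, and r² = 125.
Half the chord is √(r² − d²) = √(25/2), so the full chord is 5√2.

5√2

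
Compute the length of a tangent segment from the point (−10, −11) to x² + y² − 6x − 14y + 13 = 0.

The centre is (3, 7) and r = 3√5. The square of the distance from P to the centre is 169 + 324 = 493.
The tangent meets the radius at right angles, so tangent² = |PO|² − r² = 493 − 45 = 448.

8√7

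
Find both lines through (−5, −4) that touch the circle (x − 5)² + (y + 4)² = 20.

x + 2y = −13 and x − 2y = 3

Write the tangent as mx − y + (−4 − m·(−5)) = 0 and set its distance from the centre to 2√5:
[m·(10) − (0)]² = 20(m² + 1)
4m² − 1 = 0, so m = −1/2 or m = 1/2.
Through (−5, −4) these give x + 2y = −13 and x − 2y = 3.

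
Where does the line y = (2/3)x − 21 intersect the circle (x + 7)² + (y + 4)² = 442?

(−6, −25) and (12, −13)

Substitute y = (−63 + 2x)/3:
13x² − 78x − 936 = 0  ⟹  x² − 6x − 72 = 0
x = 12 or x = −6, giving (12, −13) and (−6, −25).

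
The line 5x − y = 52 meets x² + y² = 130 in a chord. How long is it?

Centre (0, 0), r² = 130. Perpendicular distance d from centre to line = |−52| / √26 = 52/√26.
Chord = 2√(r² − d²) = 2·√(26) = 2√26.

2√26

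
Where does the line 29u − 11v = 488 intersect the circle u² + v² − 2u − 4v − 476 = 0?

From the line, v = (−488 + 29u)/11. Substituting:
962u² − 29822u + 202020 = 0  ⟹  u² − 31u + 210 = 0
u = 21 or u = 10, giving (21, 11) and (10, −18).

(10, −18) and (21, 11)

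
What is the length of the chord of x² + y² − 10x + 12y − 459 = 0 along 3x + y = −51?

From the line, y = −3x − 51. Substituting:
10x² + 260x + 1530 = 0  ⟹  x² + 26x + 153 = 0
x = −9 or x = −17, giving (−9, −24) and (−17, 0).
Chord length = distance between (−9, −24) and (−17, 0) = √640 = 8√10.

8√10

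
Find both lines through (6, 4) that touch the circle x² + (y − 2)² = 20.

Write the tangent as mx − y + (4 − m·(6)) = 0 and set its distance from the centre to 2√5:
(−6m − (−2))² = 20(m² + 1)
2m² − 3m − 2 = 0, so m = 2 or m = −1/2.
With m = 2: 2x − y = 8. With m = −1/2: x + 2y = 14.

2x − y = 8 and x + 2y = 14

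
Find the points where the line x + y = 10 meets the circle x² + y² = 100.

From the line, y = −x + 10. Substituting:
2x² − 20x = 0  ⟹  x² − 10x = 0
x = 10 or x = 0, giving (10, 0) and (0, 10).

(0, 10) and (10, 0)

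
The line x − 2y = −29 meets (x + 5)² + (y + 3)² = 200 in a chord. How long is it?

4√5

Substitute y = (29 + x)/2:
5x² + 110x + 525 = 0  ⟹  x² + 22x + 105 = 0
x = −7 or x = −15, giving (−7, 11) and (−15, 7).
Chord length = distance between (−7, 11) and (−15, 7) = √80 = 4√5.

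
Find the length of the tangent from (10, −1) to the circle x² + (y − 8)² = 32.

Centre (0, 8), r² = 32. |PO|² = (10)² + (−9)² = 181.
By the tangent–radius right angle, tangent length = √(|PO|² − r²) = √149.

√149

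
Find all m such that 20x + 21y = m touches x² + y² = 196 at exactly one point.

Tangency holds when the distance from the centre (0, 0) to the line equals the radius 14:
|20·0 + 21·0 − m| / √841 = 14
|m| = 14·29, so m = 406 or m = −406.

m = −406 or m = 406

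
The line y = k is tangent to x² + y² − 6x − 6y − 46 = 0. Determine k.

k = −5 or k = 11

Tangency holds when the distance from the centre (3, 3) to the line equals the radius 8:
|0·3 + 1·3 − k| / √1 = 8
|k − (3)| = 8, so k = 11 or k = −5.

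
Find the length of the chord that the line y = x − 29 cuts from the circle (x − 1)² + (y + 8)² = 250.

Centre (1, −8), r² = 250. Perpendicular distance d from centre to line = |−20| / √2 = 20/√2.
Half the chord is √(r² − d²) = √(50), so the full chord is 10√2.

10√2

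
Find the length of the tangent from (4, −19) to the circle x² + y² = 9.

With centre O = (0, 0), |OP|² = 377 and r² = 9.
By the tangent–radius right angle, tangent length = √(|PO|² − r²) = √368 = 4√23.

4√23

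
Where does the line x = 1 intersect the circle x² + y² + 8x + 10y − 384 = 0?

(1, −25) and (1, 15)

The line gives x = 1. Substituting into the circle:
y² + 10y − 375 = 0
y = 15 or y = −25, giving (1, 15) and (1, −25).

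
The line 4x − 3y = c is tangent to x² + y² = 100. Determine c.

For a tangent, require d(centre, line) = r = 10.
|4·0 − 3·0 − c| / √25 = 10
|c| = 10·5, so c = 50 or c = −50.

c = −50 or c = 50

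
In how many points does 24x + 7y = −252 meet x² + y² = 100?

Substituting the line into the circle gives 625x² + 12096x + 58604 = 0.
Discriminant = (12096)² − 4·625·(58604) = −196784 < 0.
No real roots: the line does not meet the circle.

0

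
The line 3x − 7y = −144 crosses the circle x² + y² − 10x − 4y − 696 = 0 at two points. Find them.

(−20, 12) and (15, 27)

Express y = (144 + 3x)/7 and substitute into the circle:
58x² + 290x − 17400 = 0  ⟹  x² + 5x − 300 = 0
x = 15 or x = −20, giving (15, 27) and (−20, 12).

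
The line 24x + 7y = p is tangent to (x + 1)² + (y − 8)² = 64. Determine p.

p = −168 or p = 232

For a tangent, require d(centre, line) = r = 8.
|24·(−1) + 7·8 − p| / √625 = 8
|p − (32)| = 8·25, so p = 232 or p = −168.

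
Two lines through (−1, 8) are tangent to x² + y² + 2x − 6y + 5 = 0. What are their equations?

Let a tangent through (−1, 8) have slope m. Its distance from (−1, 3) must equal √5:
(0m − (−5))² = 5(m² + 1)
m² − 4 = 0, so m = −2 or m = 2.
Through (−1, 8) these give 2x + y = 6 and 2x − y = −10.

2x + y = 6 and 2x − y = −10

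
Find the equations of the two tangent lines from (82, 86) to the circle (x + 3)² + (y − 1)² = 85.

Let a tangent through (82, 86) have slope m. Its distance from (−3, 1) must equal √85:
(−85m − (−85))² = 85(m² + 1)
42m² − 85m + 42 = 0, so m = 6/7 or m = 7/6.
With m = 6/7: 6x − 7y = −110. With m = 7/6: 7x − 6y = 58.

6x − 7y = −110 and 7x − 6y = 58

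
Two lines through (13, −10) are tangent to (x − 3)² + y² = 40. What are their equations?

x + 3y = −17 and 3x + y = 29

Write the tangent as mx − y + (−10 − m·(13)) = 0 and set its distance from the centre to 2√10:
(−10m − (10))² = 40(m² + 1)
3m² + 10m + 3 = 0, so m = −1/3 or m = −3.
With m = −1/3: x + 3y = −17. With m = −3: 3x + y = 29.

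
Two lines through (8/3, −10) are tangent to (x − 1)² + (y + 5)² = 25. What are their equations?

y = −10 and 3x − 4y = 48

Let a tangent through (8/3, −10) have slope m. Its distance from (1, −5) must equal 5:
(−5/3m − (5))² = 25(m² + 1)
4m² − 3m = 0, so m = 0 or m = 3/4.
With m = 0: y = −10. With m = 3/4: 3x − 4y = 48.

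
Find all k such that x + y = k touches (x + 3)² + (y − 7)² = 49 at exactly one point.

Tangency holds when the distance from the centre (−3, 7) to the line equals the radius 7:
|1·(−3) + 1·7 − k| / √2 = 7
|k − (4)| = 7√2.

k = 4 ± 7√2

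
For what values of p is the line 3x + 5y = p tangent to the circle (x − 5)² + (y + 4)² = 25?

For a tangent, require d(centre, line) = r = 5.
|3·5 + 5·(−4) − p| / √34 = 5
|p − (−5)| = 5√34.

p = −5 ± 5√34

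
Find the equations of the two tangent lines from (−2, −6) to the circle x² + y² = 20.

Let a tangent through (−2, −6) have slope m. Its distance from (0, 0) must equal 2√5:
[m·(2) − (6)]² = 20(m² + 1)
2m² + 3m − 2 = 0, so m = −2 or m = 1/2.
Through (−2, −6) these give 2x + y = −10 and x − 2y = 10.

2x + y = −10 and x − 2y = 10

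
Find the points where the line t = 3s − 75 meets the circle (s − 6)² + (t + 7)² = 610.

(15, −30) and (27, 6)

From the line, t = 3s − 75. Substituting:
10s² − 420s + 4050 = 0  ⟹  s² − 42s + 405 = 0
s = 27 or s = 15, giving (27, 6) and (15, −30).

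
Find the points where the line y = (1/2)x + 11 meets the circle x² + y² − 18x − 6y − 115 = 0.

(−4, 9) and (12, 17)

Substitute y = (22 + x)/2:
5x² − 40x − 240 = 0  ⟹  x² − 8x − 48 = 0
x = 12 or x = −4, giving (12, 17) and (−4, 9).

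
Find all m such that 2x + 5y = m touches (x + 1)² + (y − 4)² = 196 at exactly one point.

Tangency holds when the distance from the centre (−1, 4) to the line equals the radius 14:
|2·(−1) + 5·4 − m| / √29 = 14
|m − (18)| = 14√29.

m = 18 ± 14√29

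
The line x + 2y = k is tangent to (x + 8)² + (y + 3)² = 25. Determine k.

Tangency holds when the distance from the centre (−8, −3) to the line equals the radius 5:
|1·(−8) + 2·(−3) − k| / √5 = 5
|k − (−14)| = 5√5.

k = −14 ± 5√5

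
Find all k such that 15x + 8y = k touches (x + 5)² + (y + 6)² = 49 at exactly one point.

k = −242 or k = −4

For a tangent, require d(centre, line) = r = 7.
|15·(−5) + 8·(−6) − k| / √289 = 7
|k − (−123)| = 7·17, so k = −4 or k = −242.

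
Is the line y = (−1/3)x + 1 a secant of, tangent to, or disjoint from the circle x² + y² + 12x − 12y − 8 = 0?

Substituting the line into the circle gives 10x² + 138x − 171 = 0.
Discriminant = (138)² − 4·10·(−171) = 25884 > 0.
Two real roots: the line is a secant.

secant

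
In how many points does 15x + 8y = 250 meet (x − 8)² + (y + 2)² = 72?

d² = (15·8 + 8·(−2) − (250))²/289 = 21316/289; r² = 72.
Since d² > r², the line lies outside the circle.

0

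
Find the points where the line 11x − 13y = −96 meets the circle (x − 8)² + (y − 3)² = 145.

(−4, 4) and (9, 15)

From the line, y = (96 + 11x)/13. Substituting:
290x² − 1450x − 10440 = 0  ⟹  x² − 5x − 36 = 0
x = 9 or x = −4, giving (9, 15) and (−4, 4).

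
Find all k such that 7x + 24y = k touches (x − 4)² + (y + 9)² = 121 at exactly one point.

The line touches the circle iff its distance from (4, −9) is 11:
|7·4 + 24·(−9) − k| / √625 = 11
|k − (−188)| = 11·25, so k = 87 or k = −463.

k = −463 or k = 87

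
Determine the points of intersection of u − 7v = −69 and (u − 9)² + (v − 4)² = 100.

Substitute v = (69 + u)/7:
50u² − 800u + 750 = 0  ⟹  u² − 16u + 15 = 0
u = 15 or u = 1, giving (15, 12) and (1, 10).

(1, 10) and (15, 12)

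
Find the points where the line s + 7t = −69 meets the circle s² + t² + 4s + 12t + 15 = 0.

(−6, −9) and (1, −10)

Substitute t = (−69 − s)/7:
50s² + 250s − 300 = 0  ⟹  s² + 5s − 6 = 0
s = 1 or s = −6, giving (1, −10) and (−6, −9).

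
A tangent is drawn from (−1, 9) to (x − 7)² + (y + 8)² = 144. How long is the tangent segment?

With centre O = (7, −8), |OP|² = 353 and r² = 144.
By the tangent–radius right angle, tangent length = √(|PO|² − r²) = √209.

√209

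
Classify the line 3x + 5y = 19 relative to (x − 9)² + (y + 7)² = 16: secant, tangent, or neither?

d² = (3·9 + 5·(−7) − (19))²/34 = 729/34; r² = 16.
Since d² > r², the line lies outside the circle.

neither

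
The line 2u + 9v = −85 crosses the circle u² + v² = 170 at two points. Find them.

Express v = (−85 − 2u)/9 and substitute into the circle:
85u² + 340u − 6545 = 0  ⟹  u² + 4u − 77 = 0
u = 7 or u = −11, giving (7, −11) and (−11, −7).

(−11, −7) and (7, −11)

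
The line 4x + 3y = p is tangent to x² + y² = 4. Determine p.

p = −10 or p = 10

The line touches the circle iff its distance from (0, 0) is 2:
|4·0 + 3·0 − p| / √25 = 2
|p| = 2·5, so p = 10 or p = −10.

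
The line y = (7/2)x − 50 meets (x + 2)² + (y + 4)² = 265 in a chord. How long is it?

2√53

Substitute y = (−100 + 7x)/2:
53x² − 1272x + 7420 = 0  ⟹  x² − 24x + 140 = 0
x = 14 or x = 10, giving (14, −1) and (10, −15).
Chord length = distance between (14, −1) and (10, −15) = √212 = 2√53.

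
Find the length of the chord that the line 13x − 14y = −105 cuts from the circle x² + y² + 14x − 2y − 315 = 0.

2√365

The distance from (−7, 1) to the line is 0/√365, and r² = 365.
Half the chord is √(r² − d²) = √(365), so the full chord is 2√365.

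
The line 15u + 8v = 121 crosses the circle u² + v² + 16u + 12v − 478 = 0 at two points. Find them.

(−1, 17) and (15, −13)

Substitute v = (121 − 15u)/8:
289u² − 4046u − 4335 = 0  ⟹  u² − 14u − 15 = 0
u = 15 or u = −1, giving (15, −13) and (−1, 17).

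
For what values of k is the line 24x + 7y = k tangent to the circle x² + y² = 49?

k = −175 or k = 175

Tangency holds when the distance from the centre (0, 0) to the line equals the radius 7:
|24·0 + 7·0 − k| / √625 = 7
|k| = 7·25, so k = 175 or k = −175.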